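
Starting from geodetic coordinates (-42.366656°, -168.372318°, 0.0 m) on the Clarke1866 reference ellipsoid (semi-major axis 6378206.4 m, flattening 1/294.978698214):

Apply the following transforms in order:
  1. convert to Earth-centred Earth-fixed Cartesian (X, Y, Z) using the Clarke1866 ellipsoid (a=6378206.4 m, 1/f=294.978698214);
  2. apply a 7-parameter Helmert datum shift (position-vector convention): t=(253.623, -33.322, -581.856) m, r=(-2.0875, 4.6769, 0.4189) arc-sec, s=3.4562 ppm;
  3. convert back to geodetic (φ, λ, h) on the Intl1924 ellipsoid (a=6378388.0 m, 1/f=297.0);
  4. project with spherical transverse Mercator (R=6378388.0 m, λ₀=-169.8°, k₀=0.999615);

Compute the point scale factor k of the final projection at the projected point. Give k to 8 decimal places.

start: φ=-42.366656°, λ=-168.372318°, h=0.000 m
→ ECEF (a=6378206.400, f=1/294.978698214): X=-4622922.4034, Y=-951277.5581, Z=-4275581.5975
→ Helmert 7p (PV): X=-4622779.7721, Y=-951366.8277, Z=-4276063.7817
→ geod (Bowring, a=6378388.000): φ=-42.36928822°, λ=-168.37090754°, h=-13.0120 m
→ into tm (λ₀=-169.8°): φ=-42.36928822°, λ−λ₀=1.42909246°
scale k = 0.99978474

0.99978474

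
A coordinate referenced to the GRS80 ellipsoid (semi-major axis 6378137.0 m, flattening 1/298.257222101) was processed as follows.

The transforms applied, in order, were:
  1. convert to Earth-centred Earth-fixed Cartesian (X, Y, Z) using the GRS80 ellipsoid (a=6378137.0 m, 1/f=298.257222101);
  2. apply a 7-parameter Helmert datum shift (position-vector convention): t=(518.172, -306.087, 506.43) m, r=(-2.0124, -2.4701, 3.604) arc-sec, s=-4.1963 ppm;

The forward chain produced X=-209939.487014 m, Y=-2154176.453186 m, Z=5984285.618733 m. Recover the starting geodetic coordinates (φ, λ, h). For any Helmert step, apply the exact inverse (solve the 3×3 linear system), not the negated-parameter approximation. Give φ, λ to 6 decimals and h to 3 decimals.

start: X=-209939.4870, Y=-2154176.4532, Z=5984285.6187 m
→ Helmert⁻¹: X=-210424.5190, Y=-2153934.1080, Z=5983785.8039
→ geod (Bowring, a=6378137.000): φ=70.23888500°, λ=-95.57969700°, h=3913.3580 m

φ=70.238885°, λ=-95.579697°, h=3913.358 m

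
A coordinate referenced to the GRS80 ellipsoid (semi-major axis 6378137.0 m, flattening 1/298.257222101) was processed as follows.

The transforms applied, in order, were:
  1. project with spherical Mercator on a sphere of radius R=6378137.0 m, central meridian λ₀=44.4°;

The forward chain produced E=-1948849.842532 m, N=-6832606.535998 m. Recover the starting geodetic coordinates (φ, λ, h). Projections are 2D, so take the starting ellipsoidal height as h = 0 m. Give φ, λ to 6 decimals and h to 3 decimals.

start: E=-1948849.8425, N=-6832606.5360 m
→ merc⁻¹: φ=-52.17927900°, λ=26.89318400°

φ=-52.179279°, λ=26.893184°, h=0.000 m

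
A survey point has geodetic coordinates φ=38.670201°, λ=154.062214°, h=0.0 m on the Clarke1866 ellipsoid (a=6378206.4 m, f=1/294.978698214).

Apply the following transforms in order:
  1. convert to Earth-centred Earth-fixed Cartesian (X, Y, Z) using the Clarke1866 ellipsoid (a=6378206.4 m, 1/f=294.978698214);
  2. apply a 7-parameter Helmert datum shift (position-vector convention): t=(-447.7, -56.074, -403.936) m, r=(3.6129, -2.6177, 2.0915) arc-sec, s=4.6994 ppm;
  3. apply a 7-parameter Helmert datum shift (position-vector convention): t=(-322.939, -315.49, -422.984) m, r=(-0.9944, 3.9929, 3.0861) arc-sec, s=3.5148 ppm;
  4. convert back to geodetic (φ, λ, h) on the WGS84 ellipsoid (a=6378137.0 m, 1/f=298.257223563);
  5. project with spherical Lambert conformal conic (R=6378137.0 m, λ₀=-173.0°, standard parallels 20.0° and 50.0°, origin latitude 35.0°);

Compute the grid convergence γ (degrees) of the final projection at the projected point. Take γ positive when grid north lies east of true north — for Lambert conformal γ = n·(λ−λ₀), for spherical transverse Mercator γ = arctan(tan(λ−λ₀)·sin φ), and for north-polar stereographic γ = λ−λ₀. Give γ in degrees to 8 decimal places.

start: φ=38.670201°, λ=154.062214°, h=0.000 m
→ ECEF (a=6378206.400, f=1/294.978698214): X=-4484128.8478, Y=2181031.6529, Z=3963602.5313
→ Helmert 7p (PV): X=-4484670.0382, Y=2180870.9336, Z=3963198.5164
→ Helmert 7p (PV): X=-4484964.6495, Y=2180515.1164, Z=3962865.7634
→ geod (Bowring, a=6378137.000): φ=38.65997018°, λ=154.07175094°, h=-73.0718 m
→ into lcc (λ₀=-173.0°): φ=38.65997018°, λ−λ₀=-32.92824906°
convergence γ = -19.11055055°

-19.11055055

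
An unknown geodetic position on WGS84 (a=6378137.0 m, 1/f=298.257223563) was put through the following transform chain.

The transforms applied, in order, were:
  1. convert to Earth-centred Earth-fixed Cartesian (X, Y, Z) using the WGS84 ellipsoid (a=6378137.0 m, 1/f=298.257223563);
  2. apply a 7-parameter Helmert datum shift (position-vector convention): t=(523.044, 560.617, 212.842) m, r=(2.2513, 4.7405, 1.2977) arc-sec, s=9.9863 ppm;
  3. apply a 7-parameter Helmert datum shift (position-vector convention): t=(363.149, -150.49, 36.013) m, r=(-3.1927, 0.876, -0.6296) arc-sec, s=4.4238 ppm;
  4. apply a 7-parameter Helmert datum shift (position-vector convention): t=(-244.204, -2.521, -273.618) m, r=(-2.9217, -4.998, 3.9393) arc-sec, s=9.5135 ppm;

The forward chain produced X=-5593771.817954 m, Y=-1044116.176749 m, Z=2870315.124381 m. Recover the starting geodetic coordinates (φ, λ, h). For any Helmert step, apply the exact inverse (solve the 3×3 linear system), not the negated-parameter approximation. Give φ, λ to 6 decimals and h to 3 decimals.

φ=26.919087°, λ=-169.424932°, h=22.954 m

start: X=-5593771.8180, Y=-1044116.1767, Z=2870315.1244 m
→ Helmert⁻¹: X=-5593424.7803, Y=-1044037.5606, Z=2870682.1789
→ Helmert⁻¹: X=-5593772.1884, Y=-1043943.9599, Z=2870593.5514
→ Helmert⁻¹: X=-5594311.9030, Y=-1044427.6226, Z=2870234.8729
→ geod (Bowring, a=6378137.000): φ=26.91908700°, λ=-169.42493200°, h=22.9540 m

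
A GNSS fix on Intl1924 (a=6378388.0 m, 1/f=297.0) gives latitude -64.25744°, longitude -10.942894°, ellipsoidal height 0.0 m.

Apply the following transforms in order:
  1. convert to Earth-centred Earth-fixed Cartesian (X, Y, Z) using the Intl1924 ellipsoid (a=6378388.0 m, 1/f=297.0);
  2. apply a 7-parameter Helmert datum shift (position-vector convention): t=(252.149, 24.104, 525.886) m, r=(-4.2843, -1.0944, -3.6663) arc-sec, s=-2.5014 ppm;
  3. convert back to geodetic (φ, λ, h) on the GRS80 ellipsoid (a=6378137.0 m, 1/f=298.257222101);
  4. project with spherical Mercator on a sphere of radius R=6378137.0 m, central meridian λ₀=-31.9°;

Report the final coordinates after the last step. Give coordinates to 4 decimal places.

E=2332730.5518 m, N=-9414114.7161 m

start: φ=-64.257440°, λ=-10.942894°, h=0.000 m
→ ECEF (a=6378388.000, f=1/297.0): X=2727389.8538, Y=-527330.3629, Z=-5722366.1026
→ Helmert 7p (PV): X=2727656.1691, Y=-527472.2765, Z=-5721800.4786
→ geod (Bowring, a=6378137.000): φ=-64.25226321°, λ=-10.94472492°, h=-207.2814 m
→ merc (R=6378137.0, λ₀=-31.9°): E=2332730.5518, N=-9414114.7161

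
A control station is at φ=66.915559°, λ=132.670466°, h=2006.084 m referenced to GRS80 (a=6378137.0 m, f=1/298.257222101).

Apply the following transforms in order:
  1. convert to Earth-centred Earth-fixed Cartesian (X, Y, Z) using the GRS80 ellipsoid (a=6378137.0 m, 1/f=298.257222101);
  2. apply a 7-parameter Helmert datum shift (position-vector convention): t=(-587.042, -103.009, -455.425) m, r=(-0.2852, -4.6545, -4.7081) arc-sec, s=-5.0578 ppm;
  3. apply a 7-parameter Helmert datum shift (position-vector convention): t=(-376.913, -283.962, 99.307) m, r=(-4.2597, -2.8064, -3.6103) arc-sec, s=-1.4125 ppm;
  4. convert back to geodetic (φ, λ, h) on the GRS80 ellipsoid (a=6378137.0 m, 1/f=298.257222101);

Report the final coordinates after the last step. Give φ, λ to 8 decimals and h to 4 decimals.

start: φ=66.915559°, λ=132.670466°, h=2006.084 m
→ ECEF (a=6378137.000, f=1/298.257222101): X=-1700339.9178, Y=1844547.5596, Z=5846572.9091
→ Helmert 7p (PV): X=-1701008.1884, Y=1844482.1161, Z=5846046.9938
→ Helmert 7p (PV): X=-1701429.9545, Y=1844346.0520, Z=5846076.8083
→ geod (Bowring, a=6378137.000): φ=66.90894299°, λ=132.69188487°, h=1781.4025 m

φ=66.90894299°, λ=132.69188487°, h=1781.4025 m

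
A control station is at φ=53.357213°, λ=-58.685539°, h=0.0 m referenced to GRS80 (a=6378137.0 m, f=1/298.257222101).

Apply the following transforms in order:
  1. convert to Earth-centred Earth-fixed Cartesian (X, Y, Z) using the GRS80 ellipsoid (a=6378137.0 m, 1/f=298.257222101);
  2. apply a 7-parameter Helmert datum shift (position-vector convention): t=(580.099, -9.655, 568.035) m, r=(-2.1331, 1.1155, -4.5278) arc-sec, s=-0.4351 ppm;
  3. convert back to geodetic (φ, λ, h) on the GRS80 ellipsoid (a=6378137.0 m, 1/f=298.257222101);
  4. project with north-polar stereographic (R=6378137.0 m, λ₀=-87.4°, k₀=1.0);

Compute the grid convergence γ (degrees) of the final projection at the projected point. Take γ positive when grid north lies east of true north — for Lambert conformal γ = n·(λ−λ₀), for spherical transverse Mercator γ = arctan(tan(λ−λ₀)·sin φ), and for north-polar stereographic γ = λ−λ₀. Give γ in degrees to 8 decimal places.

start: φ=53.357213°, λ=-58.685539°, h=0.000 m
→ ECEF (a=6378137.000, f=1/298.257222101): X=1982713.4093, Y=-3259137.3485, Z=5094368.9931
→ Helmert 7p (PV): X=1983248.6539, Y=-3259136.4250, Z=5094957.7934
→ geod (Bowring, a=6378137.000): φ=53.35837031°, λ=-58.67866444°, h=638.0114 m
→ into stereo (λ₀=-87.4°): φ=53.35837031°, λ−λ₀=28.72133556°
convergence γ = 28.72133556°

28.72133556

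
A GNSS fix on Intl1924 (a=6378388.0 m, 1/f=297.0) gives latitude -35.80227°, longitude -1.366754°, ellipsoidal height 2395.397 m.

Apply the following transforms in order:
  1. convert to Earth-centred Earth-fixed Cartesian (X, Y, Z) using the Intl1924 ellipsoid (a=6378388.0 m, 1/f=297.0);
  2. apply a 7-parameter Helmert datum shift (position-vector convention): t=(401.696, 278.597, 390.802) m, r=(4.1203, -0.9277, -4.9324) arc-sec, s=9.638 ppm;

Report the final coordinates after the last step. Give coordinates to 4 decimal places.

X=5180026.9150 m, Y=-123350.8587 m, Z=-3711503.7498 m

start: φ=-35.802270°, λ=-1.366754°, h=2395.397 m
→ ECEF (a=6378388.000, f=1/297.0): X=5179561.5588, Y=-123578.5533, Z=-3711879.6040
→ Helmert 7p (PV): X=5180026.9150, Y=-123350.8587, Z=-3711503.7498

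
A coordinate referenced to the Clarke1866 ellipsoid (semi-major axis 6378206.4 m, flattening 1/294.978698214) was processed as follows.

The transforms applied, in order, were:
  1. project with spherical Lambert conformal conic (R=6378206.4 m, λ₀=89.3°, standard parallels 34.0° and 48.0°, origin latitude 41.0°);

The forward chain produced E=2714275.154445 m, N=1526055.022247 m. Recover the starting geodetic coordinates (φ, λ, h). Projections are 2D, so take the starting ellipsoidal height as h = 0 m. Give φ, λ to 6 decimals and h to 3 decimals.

start: E=2714275.1544, N=1526055.0222 m
→ lcc⁻¹: φ=49.26629400°, λ=127.78955800°

φ=49.266294°, λ=127.789558°, h=0.000 m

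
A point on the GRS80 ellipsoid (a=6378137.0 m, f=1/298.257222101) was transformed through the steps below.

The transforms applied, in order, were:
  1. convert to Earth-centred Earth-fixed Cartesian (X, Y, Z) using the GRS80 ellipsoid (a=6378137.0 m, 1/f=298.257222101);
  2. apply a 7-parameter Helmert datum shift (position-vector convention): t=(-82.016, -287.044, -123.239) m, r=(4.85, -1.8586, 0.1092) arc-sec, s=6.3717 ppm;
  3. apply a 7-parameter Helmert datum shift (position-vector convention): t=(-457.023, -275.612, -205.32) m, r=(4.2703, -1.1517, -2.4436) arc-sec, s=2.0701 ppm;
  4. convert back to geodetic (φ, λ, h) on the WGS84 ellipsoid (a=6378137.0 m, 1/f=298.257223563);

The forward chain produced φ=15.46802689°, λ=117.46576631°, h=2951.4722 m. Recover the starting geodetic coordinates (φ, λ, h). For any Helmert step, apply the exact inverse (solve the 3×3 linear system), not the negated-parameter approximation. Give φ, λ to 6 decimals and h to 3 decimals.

φ=15.468411°, λ=117.459018°, h=3226.473 m

start: φ=15.468027°, λ=117.465766°, h=2951.472 m
→ ECEF (a=6378137.000, f=1/298.257223563): X=-2837151.7211, Y=5458077.5307, Z=1690855.0154
→ Helmert⁻¹: X=-2836744.0487, Y=5458343.2447, Z=1690959.6699
→ Helmert⁻¹: X=-2836625.8316, Y=5458636.7705, Z=1690969.3425
→ geod (Bowring, a=6378137.000): φ=15.46841100°, λ=117.45901800°, h=3226.4730 m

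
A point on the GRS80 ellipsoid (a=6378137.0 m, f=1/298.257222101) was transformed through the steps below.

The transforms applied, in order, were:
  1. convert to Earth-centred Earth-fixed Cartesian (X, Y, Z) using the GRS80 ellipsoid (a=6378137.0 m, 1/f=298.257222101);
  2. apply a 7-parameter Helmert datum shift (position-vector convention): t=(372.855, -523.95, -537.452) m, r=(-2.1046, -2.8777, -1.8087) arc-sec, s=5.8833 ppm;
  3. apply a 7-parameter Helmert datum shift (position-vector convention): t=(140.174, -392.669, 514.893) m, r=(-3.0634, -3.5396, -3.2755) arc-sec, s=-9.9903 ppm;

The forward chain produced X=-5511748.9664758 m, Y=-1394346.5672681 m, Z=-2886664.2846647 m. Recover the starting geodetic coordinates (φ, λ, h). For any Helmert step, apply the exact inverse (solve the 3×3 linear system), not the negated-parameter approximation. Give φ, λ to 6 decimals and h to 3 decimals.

start: X=-5511748.9665, Y=-1394346.5673, Z=-2886664.2847 m
→ Helmert⁻¹: X=-5511971.6140, Y=-1394012.4758, Z=-2887134.1373
→ Helmert⁻¹: X=-5512340.0903, Y=-1393499.2121, Z=-2886517.0158
→ geod (Bowring, a=6378137.000): φ=-27.07138600°, λ=-165.81306400°, h=2759.7020 m

φ=-27.071386°, λ=-165.813064°, h=2759.702 m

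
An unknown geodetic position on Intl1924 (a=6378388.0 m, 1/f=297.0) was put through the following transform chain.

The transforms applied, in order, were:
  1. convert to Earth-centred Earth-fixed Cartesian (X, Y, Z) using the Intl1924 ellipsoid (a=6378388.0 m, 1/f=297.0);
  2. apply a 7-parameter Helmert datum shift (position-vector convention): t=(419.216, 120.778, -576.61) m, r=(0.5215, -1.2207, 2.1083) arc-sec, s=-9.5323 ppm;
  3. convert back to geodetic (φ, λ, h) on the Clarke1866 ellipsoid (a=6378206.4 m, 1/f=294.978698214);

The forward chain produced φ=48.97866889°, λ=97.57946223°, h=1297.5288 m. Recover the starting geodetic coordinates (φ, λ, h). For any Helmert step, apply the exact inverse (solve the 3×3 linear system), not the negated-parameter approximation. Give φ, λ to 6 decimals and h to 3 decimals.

start: φ=48.978669°, λ=97.579462°, h=1297.529 m
→ ECEF (a=6378206.400, f=1/294.978698214): X=-553352.8902, Y=4158557.2075, Z=4789776.6511
→ Helmert⁻¹: X=-553706.5296, Y=4158493.8405, Z=4790391.6876
→ geod (Bowring, a=6378388.000): φ=48.98110200°, λ=97.58436400°, h=1486.0620 m

φ=48.981102°, λ=97.584364°, h=1486.062 m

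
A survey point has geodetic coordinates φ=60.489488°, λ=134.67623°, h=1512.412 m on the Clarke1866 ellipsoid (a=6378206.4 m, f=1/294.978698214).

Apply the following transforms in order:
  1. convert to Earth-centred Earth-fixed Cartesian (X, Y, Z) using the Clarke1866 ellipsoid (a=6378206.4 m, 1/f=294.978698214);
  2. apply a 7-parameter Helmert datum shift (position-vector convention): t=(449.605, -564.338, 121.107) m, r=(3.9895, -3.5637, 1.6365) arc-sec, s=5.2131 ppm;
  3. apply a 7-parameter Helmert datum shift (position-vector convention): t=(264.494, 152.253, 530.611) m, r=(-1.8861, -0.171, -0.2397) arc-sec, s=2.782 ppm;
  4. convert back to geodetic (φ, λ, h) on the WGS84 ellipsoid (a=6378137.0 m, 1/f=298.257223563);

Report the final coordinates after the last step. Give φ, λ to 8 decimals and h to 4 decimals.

φ=60.49642966°, λ=134.67466763°, h=1628.1082 m

start: φ=60.489488°, λ=134.676230°, h=1512.412 m
→ ECEF (a=6378206.400, f=1/294.978698214): X=-2215204.7675, Y=2240382.9043, Z=5528662.8194
→ Helmert 7p (PV): X=-2214880.0067, Y=2239705.7362, Z=5528817.8078
→ Helmert 7p (PV): X=-2214623.6553, Y=2239917.3500, Z=5529341.4837
→ geod (Bowring, a=6378137.000): φ=60.49642966°, λ=134.67466763°, h=1628.1082 m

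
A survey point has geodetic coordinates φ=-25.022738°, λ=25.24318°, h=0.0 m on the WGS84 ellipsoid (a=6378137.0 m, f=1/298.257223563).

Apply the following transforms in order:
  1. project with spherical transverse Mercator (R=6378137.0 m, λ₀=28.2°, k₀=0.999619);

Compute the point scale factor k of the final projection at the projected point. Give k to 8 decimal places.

1.00071277

start: φ=-25.022738°, λ=25.243180°, h=0.000 m
→ into tm (λ₀=28.2°): φ=-25.02273800°, λ−λ₀=-2.95682000°
scale k = 1.00071277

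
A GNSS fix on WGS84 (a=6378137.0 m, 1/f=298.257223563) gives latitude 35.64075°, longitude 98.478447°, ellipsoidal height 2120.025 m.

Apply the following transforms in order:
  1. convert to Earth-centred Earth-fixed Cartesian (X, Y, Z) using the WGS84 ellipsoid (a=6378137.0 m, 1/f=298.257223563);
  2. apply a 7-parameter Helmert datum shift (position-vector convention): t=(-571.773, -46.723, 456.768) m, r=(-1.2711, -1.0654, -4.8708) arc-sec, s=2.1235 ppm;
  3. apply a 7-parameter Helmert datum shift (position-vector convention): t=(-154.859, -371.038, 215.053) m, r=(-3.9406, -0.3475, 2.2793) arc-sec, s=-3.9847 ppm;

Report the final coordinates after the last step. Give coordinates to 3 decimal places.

X=-766040.747 m, Y=5133994.829 m, Z=3697635.656 m

start: φ=35.640750°, λ=98.478447°, h=2120.025 m
→ ECEF (a=6378137.000, f=1/298.257223563): X=-765354.7239, Y=5134319.1121, Z=3697105.6901
→ Helmert 7p (PV): X=-765825.9748, Y=5134324.1485, Z=3697534.7156
→ Helmert 7p (PV): X=-766040.7475, Y=5133994.8287, Z=3697635.6561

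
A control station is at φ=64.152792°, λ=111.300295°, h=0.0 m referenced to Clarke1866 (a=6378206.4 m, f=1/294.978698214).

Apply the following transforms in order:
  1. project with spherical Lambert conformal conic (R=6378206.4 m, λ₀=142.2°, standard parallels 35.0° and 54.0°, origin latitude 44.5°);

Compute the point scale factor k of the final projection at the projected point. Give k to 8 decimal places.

start: φ=64.152792°, λ=111.300295°, h=0.000 m
→ into lcc (λ₀=142.2°): φ=64.15279200°, λ−λ₀=-30.89970500°
scale k = 1.05532278

1.05532278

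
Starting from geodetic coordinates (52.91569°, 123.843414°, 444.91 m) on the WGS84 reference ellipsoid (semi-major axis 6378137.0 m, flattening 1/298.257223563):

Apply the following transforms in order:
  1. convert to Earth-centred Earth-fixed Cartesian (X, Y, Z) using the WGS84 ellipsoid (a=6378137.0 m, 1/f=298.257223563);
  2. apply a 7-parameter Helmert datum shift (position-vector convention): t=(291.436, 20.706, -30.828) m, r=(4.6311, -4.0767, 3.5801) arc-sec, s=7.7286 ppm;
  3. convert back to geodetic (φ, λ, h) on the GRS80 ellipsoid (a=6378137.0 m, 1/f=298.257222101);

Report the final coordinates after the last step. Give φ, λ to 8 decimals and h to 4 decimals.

start: φ=52.915690°, λ=123.843414°, h=444.910 m
→ ECEF (a=6378137.000, f=1/298.257223563): X=-2146632.7545, Y=3201351.6870, Z=5065246.4024
→ Helmert 7p (PV): X=-2146513.5870, Y=3201246.1491, Z=5065284.1724
→ geod (Bowring, a=6378137.000): φ=52.91699870°, λ=123.84281642°, h=382.1685 m

φ=52.91699870°, λ=123.84281642°, h=382.1685 m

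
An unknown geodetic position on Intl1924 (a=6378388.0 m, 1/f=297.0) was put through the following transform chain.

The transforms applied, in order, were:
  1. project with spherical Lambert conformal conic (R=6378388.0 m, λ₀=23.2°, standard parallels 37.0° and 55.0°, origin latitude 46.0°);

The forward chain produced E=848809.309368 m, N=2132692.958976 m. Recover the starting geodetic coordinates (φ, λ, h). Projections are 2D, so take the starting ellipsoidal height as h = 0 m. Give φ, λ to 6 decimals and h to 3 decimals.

start: E=848809.3094, N=2132692.9590 m
→ lcc⁻¹: φ=64.23614300°, λ=40.09101000°

φ=64.236143°, λ=40.091010°, h=0.000 m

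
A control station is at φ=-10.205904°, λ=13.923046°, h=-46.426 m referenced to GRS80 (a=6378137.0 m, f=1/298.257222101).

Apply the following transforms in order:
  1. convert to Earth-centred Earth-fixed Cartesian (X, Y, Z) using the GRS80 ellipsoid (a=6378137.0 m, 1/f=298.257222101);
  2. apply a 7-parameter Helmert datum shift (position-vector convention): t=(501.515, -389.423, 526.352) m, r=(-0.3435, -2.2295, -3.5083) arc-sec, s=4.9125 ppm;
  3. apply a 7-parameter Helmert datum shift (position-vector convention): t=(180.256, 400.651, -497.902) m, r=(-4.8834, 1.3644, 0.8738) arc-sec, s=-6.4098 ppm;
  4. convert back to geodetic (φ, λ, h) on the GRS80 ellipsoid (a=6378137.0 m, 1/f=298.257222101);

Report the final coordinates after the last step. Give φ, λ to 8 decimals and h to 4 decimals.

start: φ=-10.205904°, λ=13.923046°, h=-46.426 m
→ ECEF (a=6378137.000, f=1/298.257222101): X=6093387.9474, Y=1510562.3628, Z=-1122661.8908
→ Helmert 7p (PV): X=6093957.2238, Y=1510074.8496, Z=-1122077.7062
→ Helmert 7p (PV): X=6094084.5994, Y=1510465.0716, Z=-1122644.4773
→ geod (Bowring, a=6378137.000): φ=-10.20470348°, λ=13.92065451°, h=592.9409 m

φ=-10.20470348°, λ=13.92065451°, h=592.9409 m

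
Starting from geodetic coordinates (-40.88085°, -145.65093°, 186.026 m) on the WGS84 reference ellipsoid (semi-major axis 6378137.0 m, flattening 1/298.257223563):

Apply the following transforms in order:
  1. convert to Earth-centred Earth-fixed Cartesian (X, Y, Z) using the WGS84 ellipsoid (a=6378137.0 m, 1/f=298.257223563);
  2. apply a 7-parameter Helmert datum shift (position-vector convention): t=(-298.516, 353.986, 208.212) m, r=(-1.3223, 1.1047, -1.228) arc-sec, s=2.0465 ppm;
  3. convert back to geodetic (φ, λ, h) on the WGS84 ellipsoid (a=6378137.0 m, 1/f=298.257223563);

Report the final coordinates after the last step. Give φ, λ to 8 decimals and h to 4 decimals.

start: φ=-40.880850°, λ=-145.650930°, h=186.026 m
→ ECEF (a=6378137.000, f=1/298.257223563): X=-3987228.6856, Y=-2724909.7373, Z=-4152549.6647
→ Helmert 7p (PV): X=-3987573.8243, Y=-2724564.2105, Z=-4152311.1277
→ geod (Bowring, a=6378137.000): φ=-40.87869548°, λ=-145.65662472°, h=97.9709 m

φ=-40.87869548°, λ=-145.65662472°, h=97.9709 m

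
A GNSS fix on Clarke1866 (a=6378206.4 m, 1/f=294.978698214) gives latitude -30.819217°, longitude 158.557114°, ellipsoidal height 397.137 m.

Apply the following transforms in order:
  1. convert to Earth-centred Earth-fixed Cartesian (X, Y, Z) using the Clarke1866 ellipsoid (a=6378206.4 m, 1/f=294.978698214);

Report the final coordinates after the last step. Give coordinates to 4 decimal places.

X=-5103239.2653 m, Y=2004345.3280 m, Z=-3248724.6287 m

start: φ=-30.819217°, λ=158.557114°, h=397.137 m
→ ECEF (a=6378206.400, f=1/294.978698214): X=-5103239.2653, Y=2004345.3280, Z=-3248724.6287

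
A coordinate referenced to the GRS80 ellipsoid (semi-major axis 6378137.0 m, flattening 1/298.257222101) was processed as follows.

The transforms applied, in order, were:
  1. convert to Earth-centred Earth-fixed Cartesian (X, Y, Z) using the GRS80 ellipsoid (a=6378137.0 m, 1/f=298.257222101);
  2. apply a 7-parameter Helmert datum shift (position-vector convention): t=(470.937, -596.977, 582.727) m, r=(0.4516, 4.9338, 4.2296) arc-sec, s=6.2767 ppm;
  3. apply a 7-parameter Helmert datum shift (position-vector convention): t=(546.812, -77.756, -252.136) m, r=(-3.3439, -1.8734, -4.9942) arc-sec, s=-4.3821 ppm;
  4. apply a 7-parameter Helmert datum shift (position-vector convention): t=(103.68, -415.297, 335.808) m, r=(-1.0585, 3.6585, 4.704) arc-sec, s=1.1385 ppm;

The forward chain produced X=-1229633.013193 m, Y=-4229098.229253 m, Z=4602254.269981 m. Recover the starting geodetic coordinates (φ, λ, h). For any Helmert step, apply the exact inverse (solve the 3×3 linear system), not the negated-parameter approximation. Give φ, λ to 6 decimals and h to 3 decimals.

φ=46.450722°, λ=-106.232690°, h=2131.389 m

start: X=-1229633.0132, Y=-4229098.2293, Z=4602254.2700 m
→ Helmert⁻¹: X=-1229913.3537, Y=-4228673.6846, Z=4601869.7073
→ Helmert⁻¹: X=-1230321.3711, Y=-4228718.8556, Z=4602084.6301
→ Helmert⁻¹: X=-1230981.3477, Y=-4228060.0235, Z=4601452.8333
→ geod (Bowring, a=6378137.000): φ=46.45072200°, λ=-106.23269000°, h=2131.3890 m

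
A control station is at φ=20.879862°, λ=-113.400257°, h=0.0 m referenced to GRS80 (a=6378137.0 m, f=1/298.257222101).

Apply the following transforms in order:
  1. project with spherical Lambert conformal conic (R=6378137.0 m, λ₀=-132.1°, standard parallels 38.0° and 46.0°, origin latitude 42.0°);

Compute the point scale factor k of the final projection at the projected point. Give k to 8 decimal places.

1.06275901

start: φ=20.879862°, λ=-113.400257°, h=0.000 m
→ into lcc (λ₀=-132.1°): φ=20.87986200°, λ−λ₀=18.69974300°
scale k = 1.06275901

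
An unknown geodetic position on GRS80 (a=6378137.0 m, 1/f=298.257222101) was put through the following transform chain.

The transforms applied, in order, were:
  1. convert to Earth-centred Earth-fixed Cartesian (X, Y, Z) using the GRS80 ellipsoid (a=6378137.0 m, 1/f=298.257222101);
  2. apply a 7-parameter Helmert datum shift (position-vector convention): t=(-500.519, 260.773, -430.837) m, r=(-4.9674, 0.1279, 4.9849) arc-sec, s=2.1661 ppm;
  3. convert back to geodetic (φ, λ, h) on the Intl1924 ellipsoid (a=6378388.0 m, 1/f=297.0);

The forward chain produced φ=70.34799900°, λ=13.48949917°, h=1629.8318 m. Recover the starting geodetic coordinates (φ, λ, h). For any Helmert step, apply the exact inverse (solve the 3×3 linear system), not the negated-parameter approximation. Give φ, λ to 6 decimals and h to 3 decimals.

start: φ=70.347999°, λ=13.489499°, h=1629.832 m
→ ECEF (a=6378388.000, f=1/297.0): X=2092694.9632, Y=502005.9847, Z=5985883.2806
→ Helmert⁻¹: X=2093199.3573, Y=501549.3713, Z=5986314.5273
→ geod (Bowring, a=6378137.000): φ=70.34553800°, λ=13.47454800°, h=2335.1170 m

φ=70.345538°, λ=13.474548°, h=2335.117 m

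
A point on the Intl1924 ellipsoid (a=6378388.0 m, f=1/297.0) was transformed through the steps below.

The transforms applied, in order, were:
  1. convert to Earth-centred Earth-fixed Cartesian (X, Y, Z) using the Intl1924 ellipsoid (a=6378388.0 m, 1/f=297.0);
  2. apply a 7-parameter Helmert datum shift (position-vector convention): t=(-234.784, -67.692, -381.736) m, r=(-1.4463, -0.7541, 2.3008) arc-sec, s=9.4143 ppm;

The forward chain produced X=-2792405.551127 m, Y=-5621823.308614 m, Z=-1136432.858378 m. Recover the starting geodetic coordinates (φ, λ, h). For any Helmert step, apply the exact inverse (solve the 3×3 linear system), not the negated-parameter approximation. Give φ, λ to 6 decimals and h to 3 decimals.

start: X=-2792405.5511, Y=-5621823.3086, Z=-1136432.8584 m
→ Helmert⁻¹: X=-2792211.3419, Y=-5621663.5803, Z=-1136069.6374
→ geod (Bowring, a=6378388.000): φ=-10.32695000°, λ=-116.41302700°, h=1183.5800 m

φ=-10.326950°, λ=-116.413027°, h=1183.580 m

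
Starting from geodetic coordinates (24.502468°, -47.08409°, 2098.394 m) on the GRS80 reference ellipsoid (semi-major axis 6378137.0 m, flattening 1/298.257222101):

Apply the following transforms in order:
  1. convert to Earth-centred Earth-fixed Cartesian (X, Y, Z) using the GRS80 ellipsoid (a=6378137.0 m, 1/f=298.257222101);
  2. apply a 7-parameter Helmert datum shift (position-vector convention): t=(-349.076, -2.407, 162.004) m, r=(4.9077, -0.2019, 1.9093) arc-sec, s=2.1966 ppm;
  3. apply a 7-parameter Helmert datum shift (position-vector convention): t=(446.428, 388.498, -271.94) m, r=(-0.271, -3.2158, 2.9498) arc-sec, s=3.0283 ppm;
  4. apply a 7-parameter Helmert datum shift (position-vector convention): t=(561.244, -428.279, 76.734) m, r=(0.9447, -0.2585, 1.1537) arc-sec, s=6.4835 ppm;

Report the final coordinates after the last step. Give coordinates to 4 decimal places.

start: φ=24.502468°, λ=-47.084090°, h=2098.394 m
→ ECEF (a=6378137.000, f=1/298.257222101): X=3955487.2308, Y=-4254241.5855, Z=2629896.5104
→ Helmert 7p (PV): X=3955183.6488, Y=-4254279.2969, Z=2629966.9408
→ Helmert 7p (PV): X=3955661.8921, Y=-4253843.6634, Z=2629770.2186
→ Helmert 7p (PV): X=3956269.2800, Y=-4254289.4413, Z=2629849.4773

X=3956269.2800 m, Y=-4254289.4413 m, Z=2629849.4773 m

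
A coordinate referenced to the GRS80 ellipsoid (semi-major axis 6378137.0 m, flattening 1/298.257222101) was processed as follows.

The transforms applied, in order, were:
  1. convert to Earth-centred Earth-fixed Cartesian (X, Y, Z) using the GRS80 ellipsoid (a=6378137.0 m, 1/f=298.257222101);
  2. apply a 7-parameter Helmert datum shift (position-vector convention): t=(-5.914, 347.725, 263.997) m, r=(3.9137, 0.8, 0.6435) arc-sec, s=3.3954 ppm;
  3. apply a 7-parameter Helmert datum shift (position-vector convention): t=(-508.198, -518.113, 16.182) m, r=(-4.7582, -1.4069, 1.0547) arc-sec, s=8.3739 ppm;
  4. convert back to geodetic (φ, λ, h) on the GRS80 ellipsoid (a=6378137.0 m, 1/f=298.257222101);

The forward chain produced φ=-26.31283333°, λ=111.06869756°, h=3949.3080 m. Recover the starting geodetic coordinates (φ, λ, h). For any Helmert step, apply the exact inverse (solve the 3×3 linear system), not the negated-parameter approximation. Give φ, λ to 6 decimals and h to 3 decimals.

start: φ=-26.312833°, λ=111.068698°, h=3949.308 m
→ ECEF (a=6378137.000, f=1/298.257222101): X=-2057913.8966, Y=5341896.1398, Z=-2811922.1691
→ Helmert⁻¹: X=-2057380.3313, Y=5342444.8997, Z=-2811777.5297
→ Helmert⁻¹: X=-2057339.8588, Y=5342032.0966, Z=-2812141.3186
→ geod (Bowring, a=6378137.000): φ=-26.31492300°, λ=111.06284700°, h=3975.2270 m

φ=-26.314923°, λ=111.062847°, h=3975.227 m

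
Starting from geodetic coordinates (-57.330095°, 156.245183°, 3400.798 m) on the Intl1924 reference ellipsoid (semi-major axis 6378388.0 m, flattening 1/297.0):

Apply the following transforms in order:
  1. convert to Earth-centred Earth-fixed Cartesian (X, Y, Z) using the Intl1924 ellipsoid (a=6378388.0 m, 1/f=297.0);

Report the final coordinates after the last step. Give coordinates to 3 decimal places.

X=-3160553.142 m, Y=1390993.839 m, Z=-5348807.010 m

start: φ=-57.330095°, λ=156.245183°, h=3400.798 m
→ ECEF (a=6378388.000, f=1/297.0): X=-3160553.1425, Y=1390993.8385, Z=-5348807.0102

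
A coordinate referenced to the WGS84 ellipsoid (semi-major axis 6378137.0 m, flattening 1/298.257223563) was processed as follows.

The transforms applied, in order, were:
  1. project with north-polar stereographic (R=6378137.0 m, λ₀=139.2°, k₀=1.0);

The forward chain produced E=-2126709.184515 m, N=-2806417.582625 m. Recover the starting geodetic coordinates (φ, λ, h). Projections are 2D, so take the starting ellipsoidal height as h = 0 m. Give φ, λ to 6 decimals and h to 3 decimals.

φ=59.137054°, λ=102.045074°, h=0.000 m

start: E=-2126709.1845, N=-2806417.5826 m
→ stereo⁻¹: φ=59.13705400°, λ=102.04507400°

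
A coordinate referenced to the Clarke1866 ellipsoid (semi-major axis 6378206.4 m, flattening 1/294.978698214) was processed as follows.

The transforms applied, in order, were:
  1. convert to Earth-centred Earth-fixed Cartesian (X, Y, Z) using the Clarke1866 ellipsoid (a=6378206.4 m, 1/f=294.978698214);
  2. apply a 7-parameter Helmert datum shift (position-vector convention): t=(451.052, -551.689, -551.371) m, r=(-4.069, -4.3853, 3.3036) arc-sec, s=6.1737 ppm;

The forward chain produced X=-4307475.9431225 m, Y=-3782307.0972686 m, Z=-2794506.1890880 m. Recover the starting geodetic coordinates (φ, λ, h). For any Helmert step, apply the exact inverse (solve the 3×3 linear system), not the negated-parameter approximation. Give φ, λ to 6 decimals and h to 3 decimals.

start: X=-4307475.9431, Y=-3782307.0973, Z=-2794506.1891 m
→ Helmert⁻¹: X=-4308020.3671, Y=-3781607.9466, Z=-2793920.5784
→ geod (Bowring, a=6378206.400): φ=-26.13797500°, λ=-138.72313100°, h=2919.0500 m

φ=-26.137975°, λ=-138.723131°, h=2919.050 m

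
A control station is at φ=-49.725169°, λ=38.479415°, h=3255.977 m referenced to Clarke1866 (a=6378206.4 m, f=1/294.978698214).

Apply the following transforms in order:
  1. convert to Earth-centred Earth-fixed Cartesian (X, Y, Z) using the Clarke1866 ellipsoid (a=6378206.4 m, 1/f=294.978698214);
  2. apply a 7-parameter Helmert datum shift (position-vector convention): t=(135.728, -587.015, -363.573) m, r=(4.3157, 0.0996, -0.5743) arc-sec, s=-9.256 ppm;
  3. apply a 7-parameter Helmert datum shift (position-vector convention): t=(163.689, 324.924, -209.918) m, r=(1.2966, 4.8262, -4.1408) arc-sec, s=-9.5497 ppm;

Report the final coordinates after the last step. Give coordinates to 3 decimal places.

start: φ=-49.725169°, λ=38.479415°, h=3255.977 m
→ ECEF (a=6378206.400, f=1/294.978698214): X=3235814.0554, Y=2571985.1442, Z=-4845363.7163
→ Helmert 7p (PV): X=3235924.6541, Y=2571466.6927, Z=-4845630.1896
→ Helmert 7p (PV): X=3235995.6857, Y=2571732.5586, Z=-4845853.3827

X=3235995.686 m, Y=2571732.559 m, Z=-4845853.383 m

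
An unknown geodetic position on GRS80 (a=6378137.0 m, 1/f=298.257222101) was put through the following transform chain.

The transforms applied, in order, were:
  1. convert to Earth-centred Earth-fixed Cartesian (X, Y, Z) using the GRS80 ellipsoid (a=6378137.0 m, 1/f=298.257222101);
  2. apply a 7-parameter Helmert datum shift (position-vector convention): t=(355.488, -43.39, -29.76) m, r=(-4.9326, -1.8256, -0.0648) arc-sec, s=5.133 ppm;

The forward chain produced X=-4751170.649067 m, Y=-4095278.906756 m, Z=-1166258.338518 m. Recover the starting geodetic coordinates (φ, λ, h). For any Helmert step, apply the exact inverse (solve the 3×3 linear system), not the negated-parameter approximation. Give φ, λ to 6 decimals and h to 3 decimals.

start: X=-4751170.6491, Y=-4095278.9068, Z=-1166258.3385 m
→ Helmert⁻¹: X=-4751510.7835, Y=-4095188.0985, Z=-1166278.4698
→ geod (Bowring, a=6378137.000): φ=-10.60195400°, λ=-139.24291100°, h=2833.8320 m

φ=-10.601954°, λ=-139.242911°, h=2833.832 m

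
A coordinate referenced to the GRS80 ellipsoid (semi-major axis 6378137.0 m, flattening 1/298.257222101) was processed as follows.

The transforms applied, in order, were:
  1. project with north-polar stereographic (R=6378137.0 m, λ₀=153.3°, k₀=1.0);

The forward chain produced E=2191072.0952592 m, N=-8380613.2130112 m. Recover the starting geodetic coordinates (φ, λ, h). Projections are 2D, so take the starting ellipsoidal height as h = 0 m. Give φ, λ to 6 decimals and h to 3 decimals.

φ=21.642122°, λ=167.951756°, h=0.000 m

start: E=2191072.0953, N=-8380613.2130 m
→ stereo⁻¹: φ=21.64212200°, λ=167.95175600°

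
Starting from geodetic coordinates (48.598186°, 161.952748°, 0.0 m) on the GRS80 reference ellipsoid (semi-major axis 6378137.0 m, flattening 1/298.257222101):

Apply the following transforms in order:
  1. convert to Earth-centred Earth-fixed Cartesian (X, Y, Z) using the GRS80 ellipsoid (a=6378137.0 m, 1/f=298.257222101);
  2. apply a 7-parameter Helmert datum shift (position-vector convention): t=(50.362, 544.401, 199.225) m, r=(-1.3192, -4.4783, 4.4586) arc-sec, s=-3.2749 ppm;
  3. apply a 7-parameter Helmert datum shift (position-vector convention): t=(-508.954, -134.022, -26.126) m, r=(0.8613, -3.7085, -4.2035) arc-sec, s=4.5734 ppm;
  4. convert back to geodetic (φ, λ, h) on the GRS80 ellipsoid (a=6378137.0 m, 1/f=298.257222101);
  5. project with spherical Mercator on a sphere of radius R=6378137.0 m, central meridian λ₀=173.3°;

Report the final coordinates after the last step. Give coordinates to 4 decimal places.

start: φ=48.598186°, λ=161.952748°, h=0.000 m
→ ECEF (a=6378137.000, f=1/298.257222101): X=-4018139.1244, Y=1309237.1420, Z=4761125.3544
→ Helmert 7p (PV): X=-4018207.2741, Y=1309720.8504, Z=4761213.3746
→ Helmert 7p (PV): X=-4018793.5176, Y=1309654.8248, Z=4761142.2476
→ geod (Bowring, a=6378137.000): φ=48.59321709°, λ=161.95011282°, h=509.7559 m
→ merc (R=6378137.0, λ₀=173.3°): E=-1263463.6612, N=6206118.6087

E=-1263463.6612 m, N=6206118.6087 m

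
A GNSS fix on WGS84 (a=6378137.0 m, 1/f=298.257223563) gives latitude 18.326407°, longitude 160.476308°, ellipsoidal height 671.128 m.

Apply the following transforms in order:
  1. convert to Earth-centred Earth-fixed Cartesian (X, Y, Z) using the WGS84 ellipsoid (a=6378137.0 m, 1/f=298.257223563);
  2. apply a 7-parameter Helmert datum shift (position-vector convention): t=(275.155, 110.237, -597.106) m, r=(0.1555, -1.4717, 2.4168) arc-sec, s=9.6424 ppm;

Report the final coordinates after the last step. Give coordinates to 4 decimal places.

X=-5708828.3065 m, Y=2024385.1162 m, Z=1992305.6739 m

start: φ=18.326407°, λ=160.476308°, h=671.128 m
→ ECEF (a=6378137.000, f=1/298.257223563): X=-5709010.4741, Y=2024323.7553, Z=1992922.7714
→ Helmert 7p (PV): X=-5708828.3065, Y=2024385.1162, Z=1992305.6739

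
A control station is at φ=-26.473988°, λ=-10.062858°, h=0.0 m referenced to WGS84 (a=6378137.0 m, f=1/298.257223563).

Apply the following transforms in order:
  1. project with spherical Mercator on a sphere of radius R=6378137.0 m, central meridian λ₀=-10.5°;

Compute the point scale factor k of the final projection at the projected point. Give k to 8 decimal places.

1.11714763

start: φ=-26.473988°, λ=-10.062858°, h=0.000 m
→ into merc (λ₀=-10.5°): φ=-26.47398800°, λ−λ₀=0.43714200°
scale k = 1.11714763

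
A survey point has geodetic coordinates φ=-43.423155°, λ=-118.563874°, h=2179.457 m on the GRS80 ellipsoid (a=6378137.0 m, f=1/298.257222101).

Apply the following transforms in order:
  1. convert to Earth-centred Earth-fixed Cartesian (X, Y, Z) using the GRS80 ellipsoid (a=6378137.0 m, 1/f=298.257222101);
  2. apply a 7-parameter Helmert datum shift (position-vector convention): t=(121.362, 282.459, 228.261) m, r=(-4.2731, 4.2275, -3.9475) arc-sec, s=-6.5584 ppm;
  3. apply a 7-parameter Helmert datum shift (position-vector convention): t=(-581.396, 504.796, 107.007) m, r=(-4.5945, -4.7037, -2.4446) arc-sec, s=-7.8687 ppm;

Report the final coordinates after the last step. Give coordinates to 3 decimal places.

start: φ=-43.423155°, λ=-118.563874°, h=2179.457 m
→ ECEF (a=6378137.000, f=1/298.257222101): X=-2219205.6884, Y=-4076424.5989, Z=-4363262.9777
→ Helmert 7p (PV): X=-2219237.2128, Y=-4076163.3254, Z=-4362876.1683
→ Helmert 7p (PV): X=-2219749.9645, Y=-4075697.3349, Z=-4362694.6438

X=-2219749.965 m, Y=-4075697.335 m, Z=-4362694.644 m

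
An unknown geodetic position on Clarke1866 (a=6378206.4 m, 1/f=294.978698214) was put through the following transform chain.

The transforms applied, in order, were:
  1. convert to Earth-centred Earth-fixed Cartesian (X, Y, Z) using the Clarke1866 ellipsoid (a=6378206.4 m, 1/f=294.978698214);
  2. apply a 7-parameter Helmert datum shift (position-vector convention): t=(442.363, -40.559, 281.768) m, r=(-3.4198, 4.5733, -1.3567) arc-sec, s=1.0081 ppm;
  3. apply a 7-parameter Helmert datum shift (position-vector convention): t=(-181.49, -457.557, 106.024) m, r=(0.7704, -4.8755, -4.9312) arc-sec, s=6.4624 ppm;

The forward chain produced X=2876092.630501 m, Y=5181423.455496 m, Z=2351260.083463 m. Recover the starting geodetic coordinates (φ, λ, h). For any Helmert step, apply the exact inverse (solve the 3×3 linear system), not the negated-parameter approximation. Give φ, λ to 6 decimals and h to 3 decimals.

start: X=2876092.6305, Y=5181423.4555, Z=2351260.0835 m
→ Helmert⁻¹: X=2876187.2200, Y=5181925.0679, Z=2351051.5262
→ Helmert⁻¹: X=2875655.7495, Y=5181940.3401, Z=2350917.0622
→ geod (Bowring, a=6378206.400): φ=21.77129700°, λ=60.97244000°, h=380.7850 m

φ=21.771297°, λ=60.972440°, h=380.785 m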